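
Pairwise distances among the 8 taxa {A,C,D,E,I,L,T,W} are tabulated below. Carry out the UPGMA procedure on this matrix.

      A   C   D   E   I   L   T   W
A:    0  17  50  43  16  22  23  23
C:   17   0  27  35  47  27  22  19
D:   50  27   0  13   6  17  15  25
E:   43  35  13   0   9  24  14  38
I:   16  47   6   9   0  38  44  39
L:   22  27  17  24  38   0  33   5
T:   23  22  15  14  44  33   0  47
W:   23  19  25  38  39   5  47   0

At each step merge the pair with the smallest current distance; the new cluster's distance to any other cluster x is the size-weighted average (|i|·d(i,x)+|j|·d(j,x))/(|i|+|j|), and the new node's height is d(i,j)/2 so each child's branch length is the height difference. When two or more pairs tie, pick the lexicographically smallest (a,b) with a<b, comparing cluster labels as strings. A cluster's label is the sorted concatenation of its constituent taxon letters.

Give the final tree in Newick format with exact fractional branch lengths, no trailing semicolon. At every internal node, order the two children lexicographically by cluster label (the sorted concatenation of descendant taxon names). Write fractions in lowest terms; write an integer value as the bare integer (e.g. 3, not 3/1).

((((A:17/2,C:17/2):11/4,T:45/4):3,(L:5/2,W:5/2):47/4):89/60,((D:3,I:3):5/2,E:11/2):307/30)

1. join L+W (d=5) ⇒ LW; edges |L|=5/2, |W|=5/2
  updated: d(A,LW)=45/2, d(C,LW)=23, d(D,LW)=21, d(E,LW)=31, d(I,LW)=77/2, d(LW,T)=40
2. join D+I (d=6) ⇒ DI; edges |D|=3, |I|=3
  updated: d(A,DI)=33, d(C,DI)=37, d(DI,E)=11, d(DI,LW)=119/4, d(DI,T)=59/2
3. join DI+E (d=11) ⇒ DEI; edges |DI|=5/2, |E|=11/2
  updated: d(A,DEI)=109/3, d(C,DEI)=109/3, d(DEI,LW)=181/6, d(DEI,T)=73/3
4. join A+C (d=17) ⇒ AC; edges |A|=17/2, |C|=17/2
  updated: d(AC,DEI)=109/3, d(AC,LW)=91/4, d(AC,T)=45/2
5. join AC+T (d=45/2) ⇒ ACT; edges |AC|=11/4, |T|=45/4
  updated: d(ACT,DEI)=97/3, d(ACT,LW)=57/2
6. join ACT+LW (d=57/2) ⇒ ACLTW; edges |ACT|=3, |LW|=47/4
  updated: d(ACLTW,DEI)=472/15
7. join ACLTW+DEI (d=472/15) ⇒ ACDEILTW; edges |ACLTW|=89/60, |DEI|=307/30
final tree: ((((A:17/2,C:17/2):11/4,T:45/4):3,(L:5/2,W:5/2):47/4):89/60,((D:3,I:3):5/2,E:11/2):307/30)
total length: 1147/15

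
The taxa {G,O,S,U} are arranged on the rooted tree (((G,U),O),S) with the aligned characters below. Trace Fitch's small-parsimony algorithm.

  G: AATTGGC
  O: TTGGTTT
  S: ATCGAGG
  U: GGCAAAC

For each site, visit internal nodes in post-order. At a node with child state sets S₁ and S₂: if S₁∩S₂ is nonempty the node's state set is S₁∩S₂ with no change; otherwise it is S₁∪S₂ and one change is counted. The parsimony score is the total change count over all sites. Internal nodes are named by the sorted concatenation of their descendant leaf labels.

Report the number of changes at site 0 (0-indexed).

GU@0: {A} ∪ {G} = {A,G} (union, +1)
GOU@0: {A,G} ∪ {T} = {A,G,T} (union, +1)
GOSU@0: {A,G,T} ∩ {A} = {A} (intersection, +0)
GU@1: {A} ∪ {G} = {A,G} (union, +1)
GOU@1: {A,G} ∪ {T} = {A,G,T} (union, +1)
GOSU@1: {A,G,T} ∩ {T} = {T} (intersection, +0)
GU@2: {T} ∪ {C} = {C,T} (union, +1)
GOU@2: {C,T} ∪ {G} = {C,G,T} (union, +1)
GOSU@2: {C,G,T} ∩ {C} = {C} (intersection, +0)
GU@3: {T} ∪ {A} = {A,T} (union, +1)
GOU@3: {A,T} ∪ {G} = {A,G,T} (union, +1)
GOSU@3: {A,G,T} ∩ {G} = {G} (intersection, +0)
GU@4: {G} ∪ {A} = {A,G} (union, +1)
GOU@4: {A,G} ∪ {T} = {A,G,T} (union, +1)
GOSU@4: {A,G,T} ∩ {A} = {A} (intersection, +0)
GU@5: {G} ∪ {A} = {A,G} (union, +1)
GOU@5: {A,G} ∪ {T} = {A,G,T} (union, +1)
GOSU@5: {A,G,T} ∩ {G} = {G} (intersection, +0)
GU@6: {C} ∩ {C} = {C} (intersection, +0)
GOU@6: {C} ∪ {T} = {C,T} (union, +1)
GOSU@6: {C,T} ∪ {G} = {C,G,T} (union, +1)
per-site changes: [2, 2, 2, 2, 2, 2, 2]; total = 14

2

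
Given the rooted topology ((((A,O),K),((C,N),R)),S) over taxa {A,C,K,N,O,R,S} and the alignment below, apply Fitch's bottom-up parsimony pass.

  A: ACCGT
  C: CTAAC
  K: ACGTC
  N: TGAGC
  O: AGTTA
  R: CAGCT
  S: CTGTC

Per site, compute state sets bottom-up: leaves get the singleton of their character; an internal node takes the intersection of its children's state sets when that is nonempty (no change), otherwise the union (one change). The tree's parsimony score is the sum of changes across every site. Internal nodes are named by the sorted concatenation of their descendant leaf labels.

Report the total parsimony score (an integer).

AO@0: {A} ∩ {A} = {A} (intersection, +0)
AKO@0: {A} ∩ {A} = {A} (intersection, +0)
CN@0: {C} ∪ {T} = {C,T} (union, +1)
CNR@0: {C,T} ∩ {C} = {C} (intersection, +0)
ACKNOR@0: {A} ∪ {C} = {A,C} (union, +1)
ACKNORS@0: {A,C} ∩ {C} = {C} (intersection, +0)
AO@1: {C} ∪ {G} = {C,G} (union, +1)
AKO@1: {C,G} ∩ {C} = {C} (intersection, +0)
CN@1: {T} ∪ {G} = {G,T} (union, +1)
CNR@1: {G,T} ∪ {A} = {A,G,T} (union, +1)
ACKNOR@1: {C} ∪ {A,G,T} = {A,C,G,T} (union, +1)
ACKNORS@1: {A,C,G,T} ∩ {T} = {T} (intersection, +0)
AO@2: {C} ∪ {T} = {C,T} (union, +1)
AKO@2: {C,T} ∪ {G} = {C,G,T} (union, +1)
CN@2: {A} ∩ {A} = {A} (intersection, +0)
CNR@2: {A} ∪ {G} = {A,G} (union, +1)
ACKNOR@2: {C,G,T} ∩ {A,G} = {G} (intersection, +0)
ACKNORS@2: {G} ∩ {G} = {G} (intersection, +0)
AO@3: {G} ∪ {T} = {G,T} (union, +1)
AKO@3: {G,T} ∩ {T} = {T} (intersection, +0)
CN@3: {A} ∪ {G} = {A,G} (union, +1)
CNR@3: {A,G} ∪ {C} = {A,C,G} (union, +1)
ACKNOR@3: {T} ∪ {A,C,G} = {A,C,G,T} (union, +1)
ACKNORS@3: {A,C,G,T} ∩ {T} = {T} (intersection, +0)
AO@4: {T} ∪ {A} = {A,T} (union, +1)
AKO@4: {A,T} ∪ {C} = {A,C,T} (union, +1)
CN@4: {C} ∩ {C} = {C} (intersection, +0)
CNR@4: {C} ∪ {T} = {C,T} (union, +1)
ACKNOR@4: {A,C,T} ∩ {C,T} = {C,T} (intersection, +0)
ACKNORS@4: {C,T} ∩ {C} = {C} (intersection, +0)
per-site changes: [2, 4, 3, 4, 3]; total = 16

16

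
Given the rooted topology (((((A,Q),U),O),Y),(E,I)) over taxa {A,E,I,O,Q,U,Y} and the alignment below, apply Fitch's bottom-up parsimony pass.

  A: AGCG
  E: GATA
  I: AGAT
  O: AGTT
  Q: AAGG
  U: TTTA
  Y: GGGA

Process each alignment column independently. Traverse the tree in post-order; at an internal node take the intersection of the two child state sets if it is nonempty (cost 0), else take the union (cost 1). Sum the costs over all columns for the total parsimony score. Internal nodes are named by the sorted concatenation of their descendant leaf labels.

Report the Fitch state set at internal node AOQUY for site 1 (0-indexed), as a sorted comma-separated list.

site 0, node AQ: A={A} ∩ Q={A} → {A} (+0)
site 0, node AQU: AQ={A} ∪ U={T} → {A,T} (+1)
site 0, node AOQU: AQU={A,T} ∩ O={A} → {A} (+0)
site 0, node AOQUY: AOQU={A} ∪ Y={G} → {A,G} (+1)
site 0, node EI: E={G} ∪ I={A} → {A,G} (+1)
site 0, node AEIOQUY: AOQUY={A,G} ∩ EI={A,G} → {A,G} (+0)
site 1, node AQ: A={G} ∪ Q={A} → {A,G} (+1)
site 1, node AQU: AQ={A,G} ∪ U={T} → {A,G,T} (+1)
site 1, node AOQU: AQU={A,G,T} ∩ O={G} → {G} (+0)
site 1, node AOQUY: AOQU={G} ∩ Y={G} → {G} (+0)
site 1, node EI: E={A} ∪ I={G} → {A,G} (+1)
site 1, node AEIOQUY: AOQUY={G} ∩ EI={A,G} → {G} (+0)
site 2, node AQ: A={C} ∪ Q={G} → {C,G} (+1)
site 2, node AQU: AQ={C,G} ∪ U={T} → {C,G,T} (+1)
site 2, node AOQU: AQU={C,G,T} ∩ O={T} → {T} (+0)
site 2, node AOQUY: AOQU={T} ∪ Y={G} → {G,T} (+1)
site 2, node EI: E={T} ∪ I={A} → {A,T} (+1)
site 2, node AEIOQUY: AOQUY={G,T} ∩ EI={A,T} → {T} (+0)
site 3, node AQ: A={G} ∩ Q={G} → {G} (+0)
site 3, node AQU: AQ={G} ∪ U={A} → {A,G} (+1)
site 3, node AOQU: AQU={A,G} ∪ O={T} → {A,G,T} (+1)
site 3, node AOQUY: AOQU={A,G,T} ∩ Y={A} → {A} (+0)
site 3, node EI: E={A} ∪ I={T} → {A,T} (+1)
site 3, node AEIOQUY: AOQUY={A} ∩ EI={A,T} → {A} (+0)
per-site changes: [3, 3, 4, 3]; total = 13

G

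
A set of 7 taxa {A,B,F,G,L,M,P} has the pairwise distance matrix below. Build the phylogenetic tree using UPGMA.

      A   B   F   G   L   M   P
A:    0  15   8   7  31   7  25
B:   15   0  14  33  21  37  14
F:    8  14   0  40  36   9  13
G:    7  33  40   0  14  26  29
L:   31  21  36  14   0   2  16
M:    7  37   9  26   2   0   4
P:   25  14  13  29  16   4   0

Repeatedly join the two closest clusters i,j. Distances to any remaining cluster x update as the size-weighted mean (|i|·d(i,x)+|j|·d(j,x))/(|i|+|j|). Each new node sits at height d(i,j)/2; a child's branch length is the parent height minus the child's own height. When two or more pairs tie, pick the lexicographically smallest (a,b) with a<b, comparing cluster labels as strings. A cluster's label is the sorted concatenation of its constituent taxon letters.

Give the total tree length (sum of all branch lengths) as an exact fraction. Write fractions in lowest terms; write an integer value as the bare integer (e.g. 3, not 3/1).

1. join L+M (d=2) ⇒ LM; edges |L|=1, |M|=1
  updated: d(A,LM)=19, d(B,LM)=29, d(F,LM)=45/2, d(G,LM)=20, d(LM,P)=10
2. join A+G (d=7) ⇒ AG; edges |A|=7/2, |G|=7/2
  updated: d(AG,B)=24, d(AG,F)=24, d(AG,LM)=39/2, d(AG,P)=27
3. join LM+P (d=10) ⇒ LMP; edges |LM|=4, |P|=5
  updated: d(AG,LMP)=22, d(B,LMP)=24, d(F,LMP)=58/3
4. join B+F (d=14) ⇒ BF; edges |B|=7, |F|=7
  updated: d(AG,BF)=24, d(BF,LMP)=65/3
5. join BF+LMP (d=65/3) ⇒ BFLMP; edges |BF|=23/6, |LMP|=35/6
  updated: d(AG,BFLMP)=114/5
6. join AG+BFLMP (d=114/5) ⇒ ABFGLMP; edges |AG|=79/10, |BFLMP|=17/30
final tree: ((A:7/2,G:7/2):79/10,((B:7,F:7):23/6,((L:1,M:1):4,P:5):35/6):17/30)
total length: 752/15

752/15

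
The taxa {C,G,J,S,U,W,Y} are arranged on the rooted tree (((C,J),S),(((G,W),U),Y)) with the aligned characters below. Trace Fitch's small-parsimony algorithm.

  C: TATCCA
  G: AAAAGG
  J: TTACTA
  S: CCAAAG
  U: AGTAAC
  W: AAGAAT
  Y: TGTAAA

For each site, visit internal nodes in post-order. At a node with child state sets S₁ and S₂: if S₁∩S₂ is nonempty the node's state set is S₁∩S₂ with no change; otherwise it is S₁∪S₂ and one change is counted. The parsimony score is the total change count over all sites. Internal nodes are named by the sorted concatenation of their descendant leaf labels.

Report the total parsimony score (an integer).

site 0, node CJ: C={T} ∩ J={T} → {T} (+0)
site 0, node CJS: CJ={T} ∪ S={C} → {C,T} (+1)
site 0, node GW: G={A} ∩ W={A} → {A} (+0)
site 0, node GUW: GW={A} ∩ U={A} → {A} (+0)
site 0, node GUWY: GUW={A} ∪ Y={T} → {A,T} (+1)
site 0, node CGJSUWY: CJS={C,T} ∩ GUWY={A,T} → {T} (+0)
site 1, node CJ: C={A} ∪ J={T} → {A,T} (+1)
site 1, node CJS: CJ={A,T} ∪ S={C} → {A,C,T} (+1)
site 1, node GW: G={A} ∩ W={A} → {A} (+0)
site 1, node GUW: GW={A} ∪ U={G} → {A,G} (+1)
site 1, node GUWY: GUW={A,G} ∩ Y={G} → {G} (+0)
site 1, node CGJSUWY: CJS={A,C,T} ∪ GUWY={G} → {A,C,G,T} (+1)
site 2, node CJ: C={T} ∪ J={A} → {A,T} (+1)
site 2, node CJS: CJ={A,T} ∩ S={A} → {A} (+0)
site 2, node GW: G={A} ∪ W={G} → {A,G} (+1)
site 2, node GUW: GW={A,G} ∪ U={T} → {A,G,T} (+1)
site 2, node GUWY: GUW={A,G,T} ∩ Y={T} → {T} (+0)
site 2, node CGJSUWY: CJS={A} ∪ GUWY={T} → {A,T} (+1)
site 3, node CJ: C={C} ∩ J={C} → {C} (+0)
site 3, node CJS: CJ={C} ∪ S={A} → {A,C} (+1)
site 3, node GW: G={A} ∩ W={A} → {A} (+0)
site 3, node GUW: GW={A} ∩ U={A} → {A} (+0)
site 3, node GUWY: GUW={A} ∩ Y={A} → {A} (+0)
site 3, node CGJSUWY: CJS={A,C} ∩ GUWY={A} → {A} (+0)
site 4, node CJ: C={C} ∪ J={T} → {C,T} (+1)
site 4, node CJS: CJ={C,T} ∪ S={A} → {A,C,T} (+1)
site 4, node GW: G={G} ∪ W={A} → {A,G} (+1)
site 4, node GUW: GW={A,G} ∩ U={A} → {A} (+0)
site 4, node GUWY: GUW={A} ∩ Y={A} → {A} (+0)
site 4, node CGJSUWY: CJS={A,C,T} ∩ GUWY={A} → {A} (+0)
site 5, node CJ: C={A} ∩ J={A} → {A} (+0)
site 5, node CJS: CJ={A} ∪ S={G} → {A,G} (+1)
site 5, node GW: G={G} ∪ W={T} → {G,T} (+1)
site 5, node GUW: GW={G,T} ∪ U={C} → {C,G,T} (+1)
site 5, node GUWY: GUW={C,G,T} ∪ Y={A} → {A,C,G,T} (+1)
site 5, node CGJSUWY: CJS={A,G} ∩ GUWY={A,C,G,T} → {A,G} (+0)
per-site changes: [2, 4, 4, 1, 3, 4]; total = 18

18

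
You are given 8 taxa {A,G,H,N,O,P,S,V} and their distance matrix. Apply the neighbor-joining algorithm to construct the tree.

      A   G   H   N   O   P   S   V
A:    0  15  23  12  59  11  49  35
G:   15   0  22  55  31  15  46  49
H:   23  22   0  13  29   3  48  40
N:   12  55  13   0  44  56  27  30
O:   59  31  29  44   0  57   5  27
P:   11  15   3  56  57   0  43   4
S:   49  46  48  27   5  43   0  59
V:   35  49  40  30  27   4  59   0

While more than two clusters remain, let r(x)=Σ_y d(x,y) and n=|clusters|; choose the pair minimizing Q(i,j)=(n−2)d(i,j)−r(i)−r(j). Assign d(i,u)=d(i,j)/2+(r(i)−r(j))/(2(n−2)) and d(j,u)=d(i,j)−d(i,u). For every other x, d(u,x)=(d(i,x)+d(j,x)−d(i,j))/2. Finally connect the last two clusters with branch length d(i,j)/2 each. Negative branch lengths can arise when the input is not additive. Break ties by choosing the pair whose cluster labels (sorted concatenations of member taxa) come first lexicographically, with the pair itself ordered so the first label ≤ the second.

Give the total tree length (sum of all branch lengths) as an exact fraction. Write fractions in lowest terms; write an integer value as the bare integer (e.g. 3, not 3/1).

2865/32

1. join O+S (d=5, Q=-499) ⇒ OS; edges |O|=5/12, |S|=55/12
  updated: d(A,OS)=103/2, d(G,OS)=36, d(H,OS)=36, d(N,OS)=33, d(OS,P)=95/2, d(OS,V)=81/2
2. join P+V (d=4, Q=-315) ⇒ PV; edges |P|=-21/5, |V|=41/5
  updated: d(A,PV)=21, d(G,PV)=30, d(H,PV)=39/2, d(N,PV)=41, d(OS,PV)=42
3. join A+N (d=12, Q=-457/2) ⇒ AN; edges |A|=33/16, |N|=159/16
  updated: d(AN,G)=29, d(AN,H)=12, d(AN,OS)=145/4, d(AN,PV)=25
4. join G+OS (d=36, Q=-637/4) ⇒ GOS; edges |G|=299/24, |OS|=565/24
  updated: d(AN,GOS)=117/8, d(GOS,H)=11, d(GOS,PV)=18
5. join AN+H (d=12, Q=-561/8) ⇒ AHN; edges |AN|=265/32, |H|=119/32
  updated: d(AHN,GOS)=109/16, d(AHN,PV)=65/4
6. join AHN+GOS (d=109/16, Q=-657/16) ⇒ AGHNOS; edges |AHN|=81/32, |GOS|=137/32
  updated: d(AGHNOS,PV)=439/32
7. join AGHNOS+PV (d=439/32) ⇒ AGHNOPSV; edges |AGHNOS|=439/64, |PV|=439/64
final tree: ((((A:33/16,N:159/16):265/32,H:119/32):81/32,(G:299/24,(O:5/12,S:55/12):565/24):137/32):439/64,(P:-21/5,V:41/5):439/64)
total length: 2865/32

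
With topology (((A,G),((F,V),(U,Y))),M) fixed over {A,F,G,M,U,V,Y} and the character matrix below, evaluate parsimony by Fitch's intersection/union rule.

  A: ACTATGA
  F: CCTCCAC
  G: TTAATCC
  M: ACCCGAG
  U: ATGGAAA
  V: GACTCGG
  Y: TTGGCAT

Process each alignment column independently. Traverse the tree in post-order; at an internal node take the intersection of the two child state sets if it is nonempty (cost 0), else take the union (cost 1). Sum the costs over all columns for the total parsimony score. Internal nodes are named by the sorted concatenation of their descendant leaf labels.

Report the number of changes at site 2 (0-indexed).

4

[col 0] AG: children A:{A}, G:{T} ∪→ {A,T}; cost 1
[col 0] FV: children F:{C}, V:{G} ∪→ {C,G}; cost 1
[col 0] UY: children U:{A}, Y:{T} ∪→ {A,T}; cost 1
[col 0] FUVY: children FV:{C,G}, UY:{A,T} ∪→ {A,C,G,T}; cost 1
[col 0] AFGUVY: children AG:{A,T}, FUVY:{A,C,G,T} ∩→ {A,T}; cost 0
[col 0] AFGMUVY: children AFGUVY:{A,T}, M:{A} ∩→ {A}; cost 0
[col 1] AG: children A:{C}, G:{T} ∪→ {C,T}; cost 1
[col 1] FV: children F:{C}, V:{A} ∪→ {A,C}; cost 1
[col 1] UY: children U:{T}, Y:{T} ∩→ {T}; cost 0
[col 1] FUVY: children FV:{A,C}, UY:{T} ∪→ {A,C,T}; cost 1
[col 1] AFGUVY: children AG:{C,T}, FUVY:{A,C,T} ∩→ {C,T}; cost 0
[col 1] AFGMUVY: children AFGUVY:{C,T}, M:{C} ∩→ {C}; cost 0
[col 2] AG: children A:{T}, G:{A} ∪→ {A,T}; cost 1
[col 2] FV: children F:{T}, V:{C} ∪→ {C,T}; cost 1
[col 2] UY: children U:{G}, Y:{G} ∩→ {G}; cost 0
[col 2] FUVY: children FV:{C,T}, UY:{G} ∪→ {C,G,T}; cost 1
[col 2] AFGUVY: children AG:{A,T}, FUVY:{C,G,T} ∩→ {T}; cost 0
[col 2] AFGMUVY: children AFGUVY:{T}, M:{C} ∪→ {C,T}; cost 1
[col 3] AG: children A:{A}, G:{A} ∩→ {A}; cost 0
[col 3] FV: children F:{C}, V:{T} ∪→ {C,T}; cost 1
[col 3] UY: children U:{G}, Y:{G} ∩→ {G}; cost 0
[col 3] FUVY: children FV:{C,T}, UY:{G} ∪→ {C,G,T}; cost 1
[col 3] AFGUVY: children AG:{A}, FUVY:{C,G,T} ∪→ {A,C,G,T}; cost 1
[col 3] AFGMUVY: children AFGUVY:{A,C,G,T}, M:{C} ∩→ {C}; cost 0
[col 4] AG: children A:{T}, G:{T} ∩→ {T}; cost 0
[col 4] FV: children F:{C}, V:{C} ∩→ {C}; cost 0
[col 4] UY: children U:{A}, Y:{C} ∪→ {A,C}; cost 1
[col 4] FUVY: children FV:{C}, UY:{A,C} ∩→ {C}; cost 0
[col 4] AFGUVY: children AG:{T}, FUVY:{C} ∪→ {C,T}; cost 1
[col 4] AFGMUVY: children AFGUVY:{C,T}, M:{G} ∪→ {C,G,T}; cost 1
[col 5] AG: children A:{G}, G:{C} ∪→ {C,G}; cost 1
[col 5] FV: children F:{A}, V:{G} ∪→ {A,G}; cost 1
[col 5] UY: children U:{A}, Y:{A} ∩→ {A}; cost 0
[col 5] FUVY: children FV:{A,G}, UY:{A} ∩→ {A}; cost 0
[col 5] AFGUVY: children AG:{C,G}, FUVY:{A} ∪→ {A,C,G}; cost 1
[col 5] AFGMUVY: children AFGUVY:{A,C,G}, M:{A} ∩→ {A}; cost 0
[col 6] AG: children A:{A}, G:{C} ∪→ {A,C}; cost 1
[col 6] FV: children F:{C}, V:{G} ∪→ {C,G}; cost 1
[col 6] UY: children U:{A}, Y:{T} ∪→ {A,T}; cost 1
[col 6] FUVY: children FV:{C,G}, UY:{A,T} ∪→ {A,C,G,T}; cost 1
[col 6] AFGUVY: children AG:{A,C}, FUVY:{A,C,G,T} ∩→ {A,C}; cost 0
[col 6] AFGMUVY: children AFGUVY:{A,C}, M:{G} ∪→ {A,C,G}; cost 1
per-site changes: [4, 3, 4, 3, 3, 3, 5]; total = 25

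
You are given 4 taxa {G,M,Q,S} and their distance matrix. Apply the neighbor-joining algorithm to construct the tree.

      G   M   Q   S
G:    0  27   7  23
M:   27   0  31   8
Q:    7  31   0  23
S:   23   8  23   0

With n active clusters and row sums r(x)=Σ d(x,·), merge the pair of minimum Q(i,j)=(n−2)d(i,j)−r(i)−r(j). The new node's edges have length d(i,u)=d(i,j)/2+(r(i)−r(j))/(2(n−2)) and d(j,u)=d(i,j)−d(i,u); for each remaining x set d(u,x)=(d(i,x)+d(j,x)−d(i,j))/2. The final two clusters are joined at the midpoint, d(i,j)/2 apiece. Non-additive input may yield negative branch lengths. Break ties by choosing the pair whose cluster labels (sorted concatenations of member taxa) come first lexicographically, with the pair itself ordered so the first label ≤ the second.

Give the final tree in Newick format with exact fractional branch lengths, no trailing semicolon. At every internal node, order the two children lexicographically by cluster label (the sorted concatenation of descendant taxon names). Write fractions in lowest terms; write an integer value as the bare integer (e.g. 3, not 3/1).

(((G:5/2,Q:9/2):37/2,M:7):1/2,S:1/2)

1. join G+Q (d=7, Q=-104) ⇒ GQ; edges |G|=5/2, |Q|=9/2
  updated: d(GQ,M)=51/2, d(GQ,S)=39/2
2. join GQ+M (d=51/2, Q=-53) ⇒ GMQ; edges |GQ|=37/2, |M|=7
  updated: d(GMQ,S)=1
3. join GMQ+S (d=1) ⇒ GMQS; edges |GMQ|=1/2, |S|=1/2
final tree: (((G:5/2,Q:9/2):37/2,M:7):1/2,S:1/2)
total length: 67/2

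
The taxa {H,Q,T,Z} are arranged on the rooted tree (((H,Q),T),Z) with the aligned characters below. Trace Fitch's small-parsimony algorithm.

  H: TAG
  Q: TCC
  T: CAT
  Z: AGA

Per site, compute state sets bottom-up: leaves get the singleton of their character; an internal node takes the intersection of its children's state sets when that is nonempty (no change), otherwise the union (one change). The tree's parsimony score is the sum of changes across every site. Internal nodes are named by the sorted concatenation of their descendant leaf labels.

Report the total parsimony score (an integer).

site 0, node HQ: H={T} ∩ Q={T} → {T} (+0)
site 0, node HQT: HQ={T} ∪ T={C} → {C,T} (+1)
site 0, node HQTZ: HQT={C,T} ∪ Z={A} → {A,C,T} (+1)
site 1, node HQ: H={A} ∪ Q={C} → {A,C} (+1)
site 1, node HQT: HQ={A,C} ∩ T={A} → {A} (+0)
site 1, node HQTZ: HQT={A} ∪ Z={G} → {A,G} (+1)
site 2, node HQ: H={G} ∪ Q={C} → {C,G} (+1)
site 2, node HQT: HQ={C,G} ∪ T={T} → {C,G,T} (+1)
site 2, node HQTZ: HQT={C,G,T} ∪ Z={A} → {A,C,G,T} (+1)
per-site changes: [2, 2, 3]; total = 7

7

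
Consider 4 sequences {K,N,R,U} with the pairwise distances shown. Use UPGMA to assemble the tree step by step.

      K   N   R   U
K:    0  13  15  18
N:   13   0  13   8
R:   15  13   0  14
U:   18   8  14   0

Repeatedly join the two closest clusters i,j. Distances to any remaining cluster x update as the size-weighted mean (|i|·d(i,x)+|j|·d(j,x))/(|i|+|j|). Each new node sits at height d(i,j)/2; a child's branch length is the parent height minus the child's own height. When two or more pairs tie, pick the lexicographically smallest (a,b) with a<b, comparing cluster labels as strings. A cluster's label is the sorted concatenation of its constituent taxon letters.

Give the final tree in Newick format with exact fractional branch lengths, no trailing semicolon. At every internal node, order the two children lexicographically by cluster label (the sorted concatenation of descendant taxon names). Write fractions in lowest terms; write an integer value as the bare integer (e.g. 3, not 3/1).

step 1: merge (N,U) at d=8; branch lengths N→4, U→4; new cluster NU
  updated: d(K,NU)=31/2, d(NU,R)=27/2
step 2: merge (NU,R) at d=27/2; branch lengths NU→11/4, R→27/4; new cluster NRU
  updated: d(K,NRU)=46/3
step 3: merge (K,NRU) at d=46/3; branch lengths K→23/3, NRU→11/12; new cluster KNRU
final tree: (K:23/3,((N:4,U:4):11/4,R:27/4):11/12)
total length: 313/12

(K:23/3,((N:4,U:4):11/4,R:27/4):11/12)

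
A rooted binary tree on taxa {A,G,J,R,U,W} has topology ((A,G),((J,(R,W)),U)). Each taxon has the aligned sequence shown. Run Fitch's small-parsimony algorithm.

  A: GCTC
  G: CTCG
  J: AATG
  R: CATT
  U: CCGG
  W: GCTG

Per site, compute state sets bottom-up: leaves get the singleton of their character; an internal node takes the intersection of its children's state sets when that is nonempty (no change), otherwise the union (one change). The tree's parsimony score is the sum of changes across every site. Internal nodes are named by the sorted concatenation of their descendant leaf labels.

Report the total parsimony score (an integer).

AG@0: {G} ∪ {C} = {C,G} (union, +1)
RW@0: {C} ∪ {G} = {C,G} (union, +1)
JRW@0: {A} ∪ {C,G} = {A,C,G} (union, +1)
JRUW@0: {A,C,G} ∩ {C} = {C} (intersection, +0)
AGJRUW@0: {C,G} ∩ {C} = {C} (intersection, +0)
AG@1: {C} ∪ {T} = {C,T} (union, +1)
RW@1: {A} ∪ {C} = {A,C} (union, +1)
JRW@1: {A} ∩ {A,C} = {A} (intersection, +0)
JRUW@1: {A} ∪ {C} = {A,C} (union, +1)
AGJRUW@1: {C,T} ∩ {A,C} = {C} (intersection, +0)
AG@2: {T} ∪ {C} = {C,T} (union, +1)
RW@2: {T} ∩ {T} = {T} (intersection, +0)
JRW@2: {T} ∩ {T} = {T} (intersection, +0)
JRUW@2: {T} ∪ {G} = {G,T} (union, +1)
AGJRUW@2: {C,T} ∩ {G,T} = {T} (intersection, +0)
AG@3: {C} ∪ {G} = {C,G} (union, +1)
RW@3: {T} ∪ {G} = {G,T} (union, +1)
JRW@3: {G} ∩ {G,T} = {G} (intersection, +0)
JRUW@3: {G} ∩ {G} = {G} (intersection, +0)
AGJRUW@3: {C,G} ∩ {G} = {G} (intersection, +0)
per-site changes: [3, 3, 2, 2]; total = 10

10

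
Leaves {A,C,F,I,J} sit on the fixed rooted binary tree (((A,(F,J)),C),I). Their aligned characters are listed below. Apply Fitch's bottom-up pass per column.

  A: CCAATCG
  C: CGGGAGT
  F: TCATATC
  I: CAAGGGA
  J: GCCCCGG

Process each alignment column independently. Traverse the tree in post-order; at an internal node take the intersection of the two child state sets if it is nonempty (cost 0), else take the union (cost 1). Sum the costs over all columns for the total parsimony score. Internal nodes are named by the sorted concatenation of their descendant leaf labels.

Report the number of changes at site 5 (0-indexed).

2

site 0, node FJ: F={T} ∪ J={G} → {G,T} (+1)
site 0, node AFJ: A={C} ∪ FJ={G,T} → {C,G,T} (+1)
site 0, node ACFJ: AFJ={C,G,T} ∩ C={C} → {C} (+0)
site 0, node ACFIJ: ACFJ={C} ∩ I={C} → {C} (+0)
site 1, node FJ: F={C} ∩ J={C} → {C} (+0)
site 1, node AFJ: A={C} ∩ FJ={C} → {C} (+0)
site 1, node ACFJ: AFJ={C} ∪ C={G} → {C,G} (+1)
site 1, node ACFIJ: ACFJ={C,G} ∪ I={A} → {A,C,G} (+1)
site 2, node FJ: F={A} ∪ J={C} → {A,C} (+1)
site 2, node AFJ: A={A} ∩ FJ={A,C} → {A} (+0)
site 2, node ACFJ: AFJ={A} ∪ C={G} → {A,G} (+1)
site 2, node ACFIJ: ACFJ={A,G} ∩ I={A} → {A} (+0)
site 3, node FJ: F={T} ∪ J={C} → {C,T} (+1)
site 3, node AFJ: A={A} ∪ FJ={C,T} → {A,C,T} (+1)
site 3, node ACFJ: AFJ={A,C,T} ∪ C={G} → {A,C,G,T} (+1)
site 3, node ACFIJ: ACFJ={A,C,G,T} ∩ I={G} → {G} (+0)
site 4, node FJ: F={A} ∪ J={C} → {A,C} (+1)
site 4, node AFJ: A={T} ∪ FJ={A,C} → {A,C,T} (+1)
site 4, node ACFJ: AFJ={A,C,T} ∩ C={A} → {A} (+0)
site 4, node ACFIJ: ACFJ={A} ∪ I={G} → {A,G} (+1)
site 5, node FJ: F={T} ∪ J={G} → {G,T} (+1)
site 5, node AFJ: A={C} ∪ FJ={G,T} → {C,G,T} (+1)
site 5, node ACFJ: AFJ={C,G,T} ∩ C={G} → {G} (+0)
site 5, node ACFIJ: ACFJ={G} ∩ I={G} → {G} (+0)
site 6, node FJ: F={C} ∪ J={G} → {C,G} (+1)
site 6, node AFJ: A={G} ∩ FJ={C,G} → {G} (+0)
site 6, node ACFJ: AFJ={G} ∪ C={T} → {G,T} (+1)
site 6, node ACFIJ: ACFJ={G,T} ∪ I={A} → {A,G,T} (+1)
per-site changes: [2, 2, 2, 3, 3, 2, 3]; total = 17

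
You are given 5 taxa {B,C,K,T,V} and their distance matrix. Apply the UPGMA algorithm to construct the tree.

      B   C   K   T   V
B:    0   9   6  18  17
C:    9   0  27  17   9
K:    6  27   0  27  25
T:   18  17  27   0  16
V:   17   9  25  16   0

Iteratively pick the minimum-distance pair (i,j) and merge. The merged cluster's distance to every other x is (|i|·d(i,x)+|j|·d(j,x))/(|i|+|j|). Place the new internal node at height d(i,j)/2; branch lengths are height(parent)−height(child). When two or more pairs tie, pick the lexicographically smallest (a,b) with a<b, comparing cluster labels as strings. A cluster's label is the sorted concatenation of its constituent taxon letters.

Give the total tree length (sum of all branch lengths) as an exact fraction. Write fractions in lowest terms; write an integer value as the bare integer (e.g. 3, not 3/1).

1. join B+K (d=6) ⇒ BK; edges |B|=3, |K|=3
  updated: d(BK,C)=18, d(BK,T)=45/2, d(BK,V)=21
2. join C+V (d=9) ⇒ CV; edges |C|=9/2, |V|=9/2
  updated: d(BK,CV)=39/2, d(CV,T)=33/2
3. join CV+T (d=33/2) ⇒ CTV; edges |CV|=15/4, |T|=33/4
  updated: d(BK,CTV)=41/2
4. join BK+CTV (d=41/2) ⇒ BCKTV; edges |BK|=29/4, |CTV|=2
final tree: ((B:3,K:3):29/4,((C:9/2,V:9/2):15/4,T:33/4):2)
total length: 145/4

145/4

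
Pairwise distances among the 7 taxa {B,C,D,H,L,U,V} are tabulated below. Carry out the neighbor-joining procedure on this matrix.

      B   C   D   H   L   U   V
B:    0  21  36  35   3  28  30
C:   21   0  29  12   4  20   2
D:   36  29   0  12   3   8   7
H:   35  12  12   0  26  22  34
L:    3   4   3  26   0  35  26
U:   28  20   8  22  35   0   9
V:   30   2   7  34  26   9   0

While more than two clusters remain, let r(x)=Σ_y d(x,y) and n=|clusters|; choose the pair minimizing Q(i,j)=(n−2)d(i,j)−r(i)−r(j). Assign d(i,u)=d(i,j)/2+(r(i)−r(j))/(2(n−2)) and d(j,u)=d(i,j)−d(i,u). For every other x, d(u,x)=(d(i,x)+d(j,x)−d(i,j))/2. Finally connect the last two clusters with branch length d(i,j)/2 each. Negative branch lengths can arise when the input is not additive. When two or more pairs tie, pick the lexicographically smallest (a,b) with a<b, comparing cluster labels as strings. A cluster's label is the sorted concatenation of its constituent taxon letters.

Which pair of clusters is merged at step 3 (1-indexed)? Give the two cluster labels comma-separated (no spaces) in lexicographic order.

BCL,H

step 1: merge (B,L) at d=3, Q=-235; branch lengths B→71/10, L→-41/10; new cluster BL
  updated: d(BL,C)=11, d(BL,D)=18, d(BL,H)=29, d(BL,U)=30, d(BL,V)=53/2
step 2: merge (BL,C) at d=11, Q=-289/2; branch lengths BL→169/16, C→7/16; new cluster BCL
  updated: d(BCL,D)=18, d(BCL,H)=15, d(BCL,U)=39/2, d(BCL,V)=35/4
step 3: merge (BCL,H) at d=15, Q=-397/4; branch lengths BCL→31/8, H→89/8; new cluster BCHL
  updated: d(BCHL,D)=15/2, d(BCHL,U)=53/4, d(BCHL,V)=111/8
step 4: merge (BCHL,D) at d=15/2, Q=-337/8; branch lengths BCHL→217/32, D→23/32; new cluster BCDHL
  updated: d(BCDHL,U)=55/8, d(BCDHL,V)=107/16
step 5: merge (BCDHL,U) at d=55/8, Q=-361/16; branch lengths BCDHL→73/32, U→147/32; new cluster BCDHLU
  updated: d(BCDHLU,V)=141/32
step 6: merge (BCDHLU,V) at d=141/32; branch lengths BCDHLU→141/64, V→141/64; new cluster BCDHLUV
final tree: ((((((B:71/10,L:-41/10):169/16,C:7/16):31/8,H:89/8):217/32,D:23/32):73/32,U:147/32):141/64,V:141/64)
total length: 1529/32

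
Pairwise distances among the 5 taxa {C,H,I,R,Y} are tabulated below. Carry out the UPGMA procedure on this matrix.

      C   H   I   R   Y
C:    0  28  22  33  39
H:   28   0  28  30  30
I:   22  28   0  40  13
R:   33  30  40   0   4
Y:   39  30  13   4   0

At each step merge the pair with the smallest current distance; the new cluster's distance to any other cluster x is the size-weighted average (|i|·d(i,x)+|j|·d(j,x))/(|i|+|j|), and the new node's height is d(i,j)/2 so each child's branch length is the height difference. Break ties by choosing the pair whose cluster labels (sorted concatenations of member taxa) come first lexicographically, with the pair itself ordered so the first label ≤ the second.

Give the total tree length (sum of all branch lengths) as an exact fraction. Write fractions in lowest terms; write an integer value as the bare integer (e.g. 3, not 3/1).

1. join R+Y (d=4) ⇒ RY; edges |R|=2, |Y|=2
  updated: d(C,RY)=36, d(H,RY)=30, d(I,RY)=53/2
2. join C+I (d=22) ⇒ CI; edges |C|=11, |I|=11
  updated: d(CI,H)=28, d(CI,RY)=125/4
3. join CI+H (d=28) ⇒ CHI; edges |CI|=3, |H|=14
  updated: d(CHI,RY)=185/6
4. join CHI+RY (d=185/6) ⇒ CHIRY; edges |CHI|=17/12, |RY|=161/12
final tree: (((C:11,I:11):3,H:14):17/12,(R:2,Y:2):161/12)
total length: 347/6

347/6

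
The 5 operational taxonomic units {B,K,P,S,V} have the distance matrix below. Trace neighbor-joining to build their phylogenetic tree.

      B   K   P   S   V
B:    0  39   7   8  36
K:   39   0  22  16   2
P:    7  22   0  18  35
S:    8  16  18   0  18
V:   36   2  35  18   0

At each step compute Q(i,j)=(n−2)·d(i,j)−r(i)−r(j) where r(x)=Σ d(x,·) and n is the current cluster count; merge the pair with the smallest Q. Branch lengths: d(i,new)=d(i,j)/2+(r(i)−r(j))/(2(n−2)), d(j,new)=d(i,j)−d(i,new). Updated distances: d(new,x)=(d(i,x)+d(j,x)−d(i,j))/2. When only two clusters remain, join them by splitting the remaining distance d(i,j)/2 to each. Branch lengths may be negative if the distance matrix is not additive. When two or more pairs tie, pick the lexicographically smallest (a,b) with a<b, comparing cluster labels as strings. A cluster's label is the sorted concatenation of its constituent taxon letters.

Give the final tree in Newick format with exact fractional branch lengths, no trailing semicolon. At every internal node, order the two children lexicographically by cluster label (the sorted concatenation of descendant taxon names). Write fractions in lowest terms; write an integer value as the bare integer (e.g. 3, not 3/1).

step 1: merge (K,V) at d=2, Q=-164; branch lengths K→-1, V→3; new cluster KV
  updated: d(B,KV)=73/2, d(KV,P)=55/2, d(KV,S)=16
step 2: merge (B,P) at d=7, Q=-90; branch lengths B→13/4, P→15/4; new cluster BP
  updated: d(BP,KV)=57/2, d(BP,S)=19/2
step 3: merge (BP,KV) at d=57/2, Q=-54; branch lengths BP→11, KV→35/2; new cluster BKPV
  updated: d(BKPV,S)=-3/2
step 4: merge (BKPV,S) at d=-3/2; branch lengths BKPV→-3/4, S→-3/4; new cluster BKPSV
final tree: (((B:13/4,P:15/4):11,(K:-1,V:3):35/2):-3/4,S:-3/4)
total length: 36

(((B:13/4,P:15/4):11,(K:-1,V:3):35/2):-3/4,S:-3/4)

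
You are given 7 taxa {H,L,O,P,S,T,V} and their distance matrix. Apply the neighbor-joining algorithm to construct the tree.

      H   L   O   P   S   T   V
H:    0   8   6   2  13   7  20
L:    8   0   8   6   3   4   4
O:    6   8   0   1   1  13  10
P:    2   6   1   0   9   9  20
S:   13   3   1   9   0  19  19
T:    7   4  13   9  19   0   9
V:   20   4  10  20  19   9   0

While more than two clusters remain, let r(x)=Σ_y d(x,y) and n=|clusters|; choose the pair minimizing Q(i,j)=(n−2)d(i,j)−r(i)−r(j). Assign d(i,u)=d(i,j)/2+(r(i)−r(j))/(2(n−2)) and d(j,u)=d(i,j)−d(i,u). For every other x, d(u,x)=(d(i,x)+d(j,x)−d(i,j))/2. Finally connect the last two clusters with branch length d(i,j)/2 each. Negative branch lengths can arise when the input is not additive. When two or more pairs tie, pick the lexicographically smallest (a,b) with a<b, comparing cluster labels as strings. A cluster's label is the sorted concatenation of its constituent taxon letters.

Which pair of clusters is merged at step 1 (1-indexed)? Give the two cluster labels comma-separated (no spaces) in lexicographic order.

step 1: merge (O,S) at d=1, Q=-98; branch lengths O→-2, S→3; new cluster OS
  updated: d(H,OS)=9, d(L,OS)=5, d(OS,P)=9/2, d(OS,T)=31/2, d(OS,V)=14
step 2: merge (H,P) at d=2, Q=-159/2; branch lengths H→25/16, P→7/16; new cluster HP
  updated: d(HP,L)=6, d(HP,OS)=23/4, d(HP,T)=7, d(HP,V)=19
step 3: merge (HP,OS) at d=23/4, Q=-243/4; branch lengths HP→59/24, OS→79/24; new cluster HOPS
  updated: d(HOPS,L)=21/8, d(HOPS,T)=67/8, d(HOPS,V)=109/8
step 4: merge (HOPS,L) at d=21/8, Q=-30; branch lengths HOPS→77/16, L→-35/16; new cluster HLOPS
  updated: d(HLOPS,T)=39/8, d(HLOPS,V)=15/2
step 5: merge (HLOPS,T) at d=39/8, Q=-171/8; branch lengths HLOPS→27/16, T→51/16; new cluster HLOPST
  updated: d(HLOPST,V)=93/16
step 6: merge (HLOPST,V) at d=93/16; branch lengths HLOPST→93/32, V→93/32; new cluster HLOPSTV
final tree: (((((H:25/16,P:7/16):59/24,(O:-2,S:3):79/24):77/16,L:-35/16):27/16,T:51/16):93/32,V:93/32)
total length: 353/16

O,S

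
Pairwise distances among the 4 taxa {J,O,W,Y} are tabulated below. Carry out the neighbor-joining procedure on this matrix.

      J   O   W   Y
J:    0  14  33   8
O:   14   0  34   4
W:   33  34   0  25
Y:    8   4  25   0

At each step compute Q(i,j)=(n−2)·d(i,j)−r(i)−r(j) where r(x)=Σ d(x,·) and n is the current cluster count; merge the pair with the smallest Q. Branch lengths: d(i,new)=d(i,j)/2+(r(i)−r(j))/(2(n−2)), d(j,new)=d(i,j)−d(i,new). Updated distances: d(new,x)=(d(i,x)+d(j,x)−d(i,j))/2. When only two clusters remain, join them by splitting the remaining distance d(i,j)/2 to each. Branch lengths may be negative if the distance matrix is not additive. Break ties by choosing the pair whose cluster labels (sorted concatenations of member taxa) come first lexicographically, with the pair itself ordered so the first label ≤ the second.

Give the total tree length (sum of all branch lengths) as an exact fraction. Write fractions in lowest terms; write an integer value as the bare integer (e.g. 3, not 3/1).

155/4

1. join J+W (d=33, Q=-81) ⇒ JW; edges |J|=29/4, |W|=103/4
  updated: d(JW,O)=15/2, d(JW,Y)=0
2. join JW+O (d=15/2, Q=-23/2) ⇒ JOW; edges |JW|=7/4, |O|=23/4
  updated: d(JOW,Y)=-7/4
3. join JOW+Y (d=-7/4) ⇒ JOWY; edges |JOW|=-7/8, |Y|=-7/8
final tree: (((J:29/4,W:103/4):7/4,O:23/4):-7/8,Y:-7/8)
total length: 155/4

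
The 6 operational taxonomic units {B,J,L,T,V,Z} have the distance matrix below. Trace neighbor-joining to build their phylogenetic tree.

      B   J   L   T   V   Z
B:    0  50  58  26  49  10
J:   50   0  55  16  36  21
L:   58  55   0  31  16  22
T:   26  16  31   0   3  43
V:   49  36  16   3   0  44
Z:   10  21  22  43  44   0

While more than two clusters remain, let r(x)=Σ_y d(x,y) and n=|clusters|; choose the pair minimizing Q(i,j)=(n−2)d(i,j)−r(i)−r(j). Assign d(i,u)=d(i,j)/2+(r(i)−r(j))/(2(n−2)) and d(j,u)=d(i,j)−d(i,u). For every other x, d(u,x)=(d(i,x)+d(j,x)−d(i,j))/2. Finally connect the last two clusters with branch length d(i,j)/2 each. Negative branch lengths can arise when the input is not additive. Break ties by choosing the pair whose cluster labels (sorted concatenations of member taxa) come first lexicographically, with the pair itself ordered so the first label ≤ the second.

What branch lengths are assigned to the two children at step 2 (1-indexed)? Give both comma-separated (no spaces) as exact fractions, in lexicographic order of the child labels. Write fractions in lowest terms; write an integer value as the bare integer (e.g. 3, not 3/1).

step 1: merge (B,Z) at d=10, Q=-293; branch lengths B→93/8, Z→-13/8; new cluster BZ
  updated: d(BZ,J)=61/2, d(BZ,L)=35, d(BZ,T)=59/2, d(BZ,V)=83/2
step 2: merge (L,V) at d=16, Q=-371/2; branch lengths L→59/4, V→5/4; new cluster LV
  updated: d(BZ,LV)=121/4, d(J,LV)=75/2, d(LV,T)=9
step 3: merge (BZ,J) at d=61/2, Q=-453/4; branch lengths BZ→269/16, J→219/16; new cluster BJZ
  updated: d(BJZ,LV)=149/8, d(BJZ,T)=15/2
step 4: merge (BJZ,LV) at d=149/8, Q=-281/8; branch lengths BJZ→137/16, LV→161/16; new cluster BJLVZ
  updated: d(BJLVZ,T)=-17/16
step 5: merge (BJLVZ,T) at d=-17/16; branch lengths BJLVZ→-17/32, T→-17/32; new cluster BJLTVZ
final tree: ((((B:93/8,Z:-13/8):269/16,J:219/16):137/16,(L:59/4,V:5/4):161/16):-17/32,T:-17/32)
total length: 1185/16

59/4,5/4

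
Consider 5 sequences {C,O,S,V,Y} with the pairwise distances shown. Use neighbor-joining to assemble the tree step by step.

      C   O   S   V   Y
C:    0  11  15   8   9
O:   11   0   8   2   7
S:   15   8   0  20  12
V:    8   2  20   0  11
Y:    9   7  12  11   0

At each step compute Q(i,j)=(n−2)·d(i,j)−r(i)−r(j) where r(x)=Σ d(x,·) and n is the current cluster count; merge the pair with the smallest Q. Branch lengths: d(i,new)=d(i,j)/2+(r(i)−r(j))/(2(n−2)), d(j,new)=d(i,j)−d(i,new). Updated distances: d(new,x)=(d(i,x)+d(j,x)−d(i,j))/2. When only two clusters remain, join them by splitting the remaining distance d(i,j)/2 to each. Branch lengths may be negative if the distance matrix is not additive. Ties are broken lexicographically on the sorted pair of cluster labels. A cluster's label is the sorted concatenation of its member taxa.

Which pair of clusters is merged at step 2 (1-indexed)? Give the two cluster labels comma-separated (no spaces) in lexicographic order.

C,OV

1. join O+V (d=2, Q=-63) ⇒ OV; edges |O|=-7/6, |V|=19/6
  updated: d(C,OV)=17/2, d(OV,S)=13, d(OV,Y)=8
2. join C+OV (d=17/2, Q=-45) ⇒ COV; edges |C|=5, |OV|=7/2
  updated: d(COV,S)=39/4, d(COV,Y)=17/4
3. join COV+S (d=39/4, Q=-26) ⇒ COSV; edges |COV|=1, |S|=35/4
  updated: d(COSV,Y)=13/4
4. join COSV+Y (d=13/4) ⇒ COSVY; edges |COSV|=13/8, |Y|=13/8
final tree: (((C:5,(O:-7/6,V:19/6):7/2):1,S:35/4):13/8,Y:13/8)
total length: 47/2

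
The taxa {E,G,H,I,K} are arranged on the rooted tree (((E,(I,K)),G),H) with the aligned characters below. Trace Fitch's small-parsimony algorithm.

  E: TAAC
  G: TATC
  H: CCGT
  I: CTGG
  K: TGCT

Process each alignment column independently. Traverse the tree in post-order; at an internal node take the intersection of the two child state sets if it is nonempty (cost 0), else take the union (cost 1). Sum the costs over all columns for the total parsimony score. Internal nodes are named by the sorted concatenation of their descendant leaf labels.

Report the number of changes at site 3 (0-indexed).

[col 0] IK: children I:{C}, K:{T} ∪→ {C,T}; cost 1
[col 0] EIK: children E:{T}, IK:{C,T} ∩→ {T}; cost 0
[col 0] EGIK: children EIK:{T}, G:{T} ∩→ {T}; cost 0
[col 0] EGHIK: children EGIK:{T}, H:{C} ∪→ {C,T}; cost 1
[col 1] IK: children I:{T}, K:{G} ∪→ {G,T}; cost 1
[col 1] EIK: children E:{A}, IK:{G,T} ∪→ {A,G,T}; cost 1
[col 1] EGIK: children EIK:{A,G,T}, G:{A} ∩→ {A}; cost 0
[col 1] EGHIK: children EGIK:{A}, H:{C} ∪→ {A,C}; cost 1
[col 2] IK: children I:{G}, K:{C} ∪→ {C,G}; cost 1
[col 2] EIK: children E:{A}, IK:{C,G} ∪→ {A,C,G}; cost 1
[col 2] EGIK: children EIK:{A,C,G}, G:{T} ∪→ {A,C,G,T}; cost 1
[col 2] EGHIK: children EGIK:{A,C,G,T}, H:{G} ∩→ {G}; cost 0
[col 3] IK: children I:{G}, K:{T} ∪→ {G,T}; cost 1
[col 3] EIK: children E:{C}, IK:{G,T} ∪→ {C,G,T}; cost 1
[col 3] EGIK: children EIK:{C,G,T}, G:{C} ∩→ {C}; cost 0
[col 3] EGHIK: children EGIK:{C}, H:{T} ∪→ {C,T}; cost 1
per-site changes: [2, 3, 3, 3]; total = 11

3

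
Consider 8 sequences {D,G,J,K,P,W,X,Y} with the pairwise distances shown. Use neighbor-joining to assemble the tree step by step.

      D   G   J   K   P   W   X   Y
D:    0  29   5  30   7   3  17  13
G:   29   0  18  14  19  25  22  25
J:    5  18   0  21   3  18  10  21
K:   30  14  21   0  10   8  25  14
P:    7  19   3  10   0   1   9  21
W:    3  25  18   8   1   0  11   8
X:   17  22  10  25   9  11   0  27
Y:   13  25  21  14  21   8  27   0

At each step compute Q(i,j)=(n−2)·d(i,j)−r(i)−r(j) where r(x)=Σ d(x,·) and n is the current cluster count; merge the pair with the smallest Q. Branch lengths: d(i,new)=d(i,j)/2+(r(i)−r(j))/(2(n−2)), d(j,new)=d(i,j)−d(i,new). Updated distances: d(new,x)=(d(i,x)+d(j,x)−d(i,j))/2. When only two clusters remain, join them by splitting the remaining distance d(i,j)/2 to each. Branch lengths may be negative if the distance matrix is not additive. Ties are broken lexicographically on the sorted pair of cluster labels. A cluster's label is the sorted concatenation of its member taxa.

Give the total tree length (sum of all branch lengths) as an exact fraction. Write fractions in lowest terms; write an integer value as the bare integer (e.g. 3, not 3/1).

775/16

iteration 1: select G,K (d=14, Q=-190); attach at lengths (19/2, 9/2); label the merged cluster GK
  updated: d(D,GK)=45/2, d(GK,J)=25/2, d(GK,P)=15/2, d(GK,W)=19/2, d(GK,X)=33/2, d(GK,Y)=25/2
iteration 2: select GK,Y (d=25/2, Q=-121); attach at lengths (41/10, 42/5); label the merged cluster GKY
  updated: d(D,GKY)=23/2, d(GKY,J)=21/2, d(GKY,P)=8, d(GKY,W)=5/2, d(GKY,X)=31/2
iteration 3: select GKY,W (d=5/2, Q=-147/2); attach at lengths (45/16, -5/16); label the merged cluster GKWY
  updated: d(D,GKWY)=6, d(GKWY,J)=13, d(GKWY,P)=13/4, d(GKWY,X)=12
iteration 4: select D,GKWY (d=6, Q=-205/4); attach at lengths (25/8, 23/8); label the merged cluster DGKWY
  updated: d(DGKWY,J)=6, d(DGKWY,P)=17/8, d(DGKWY,X)=23/2
iteration 5: select DGKWY,P (d=17/8, Q=-59/2); attach at lengths (39/16, -5/16); label the merged cluster DGKPWY
  updated: d(DGKPWY,J)=55/16, d(DGKPWY,X)=147/16
iteration 6: select DGKPWY,J (d=55/16, Q=-181/8); attach at lengths (21/16, 17/8); label the merged cluster DGJKPWY
  updated: d(DGJKPWY,X)=63/8
iteration 7: select DGJKPWY,X (d=63/8); attach at lengths (63/16, 63/16); label the merged cluster DGJKPWXY
final tree: ((((D:25/8,(((G:19/2,K:9/2):41/10,Y:42/5):45/16,W:-5/16):23/8):39/16,P:-5/16):21/16,J:17/8):63/16,X:63/16)
total length: 775/16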